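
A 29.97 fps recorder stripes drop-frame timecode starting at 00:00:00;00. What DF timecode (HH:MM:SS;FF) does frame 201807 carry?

01:52:13;19

Each 10-minute DF block holds 10 × 60 × 30 − 9 × 2 = 17982 frames. 201807 ÷ 17982 → 11 full blocks, remainder 4005.
Within the partial block the first minute is 1800 frames and each further minute 1798, so 2 further minute boundaries passed. Total skipped labels = 18 × 11 + 2 × 2 = 202.
Non-drop label index = 201807 + 202 = 202009; at 30 labels/s that is 01:52:13:19, i.e. DF 01:52:13;19.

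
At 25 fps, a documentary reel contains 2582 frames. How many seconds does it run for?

Running time = 2582 / (25) = 103.28 s.

103.28 seconds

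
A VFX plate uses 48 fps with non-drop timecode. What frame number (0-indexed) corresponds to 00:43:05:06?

124086

Total seconds to the label: (0 × 3600 + 43 × 60 + 5) = 2585.
Frame index = 2585 × 48 + 6 = 124086.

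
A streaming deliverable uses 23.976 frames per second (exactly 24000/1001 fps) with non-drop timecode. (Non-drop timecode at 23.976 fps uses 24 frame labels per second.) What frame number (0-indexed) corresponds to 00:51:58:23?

frame 74855

Total seconds to the label: (0 × 3600 + 51 × 60 + 58) = 3118.
Frame index = 3118 × 24 + 23 = 74855.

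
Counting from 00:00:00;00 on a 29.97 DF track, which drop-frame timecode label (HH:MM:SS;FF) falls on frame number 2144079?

Each 10-minute DF block holds 10 × 60 × 30 − 9 × 2 = 17982 frames. 2144079 ÷ 17982 → 119 full blocks, remainder 4221.
Within the partial block the first minute is 1800 frames and each further minute 1798, so 2 further minute boundaries passed. Total skipped labels = 18 × 119 + 2 × 2 = 2146.
Non-drop label index = 2144079 + 2146 = 2146225; at 30 labels/s that is 19:52:20:25, i.e. DF 19:52:20;25.

19:52:20;25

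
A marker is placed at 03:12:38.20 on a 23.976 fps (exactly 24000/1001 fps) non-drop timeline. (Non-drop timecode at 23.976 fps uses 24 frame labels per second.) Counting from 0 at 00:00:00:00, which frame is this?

277412

Total seconds to the label: (3 × 3600 + 12 × 60 + 38) = 11558.
Frame index = 11558 × 24 + 20 = 277412.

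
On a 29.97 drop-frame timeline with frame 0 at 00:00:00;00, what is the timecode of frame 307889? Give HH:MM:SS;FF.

Each 10-minute DF block holds 10 × 60 × 30 − 9 × 2 = 17982 frames. 307889 ÷ 17982 → 17 full blocks, remainder 2195.
Within the partial block the first minute is 1800 frames and each further minute 1798, so 1 further minute boundary passed. Total skipped labels = 18 × 17 + 2 × 1 = 308.
Non-drop label index = 307889 + 308 = 308197; at 30 labels/s that is 02:51:13:07, i.e. DF 02:51:13;07.

02:51:13;07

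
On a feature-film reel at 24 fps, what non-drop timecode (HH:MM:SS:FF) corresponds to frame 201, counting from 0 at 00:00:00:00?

00:00:08:09

201 ÷ 24 = 8 full seconds, remainder 9 frames.
8 s = 0 h 0 min 8 s.
Timecode: 00:00:08:09.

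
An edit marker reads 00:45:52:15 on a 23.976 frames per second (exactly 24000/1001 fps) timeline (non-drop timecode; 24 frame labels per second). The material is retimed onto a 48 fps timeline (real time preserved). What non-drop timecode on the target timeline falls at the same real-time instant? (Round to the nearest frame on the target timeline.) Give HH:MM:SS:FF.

00:45:55:18

Source frame index: (0×3600 + 45×60 + 52) × 24 + 15 = 66063.
Real time: 66063 / (24000/1001) = 22043021/8000 s.
Target frame: (22043021/8000) × (48) = 66129063/500 ≈ 132258.126 → 132258.
At 48 labels/s: frame 132258 → 00:45:55:18.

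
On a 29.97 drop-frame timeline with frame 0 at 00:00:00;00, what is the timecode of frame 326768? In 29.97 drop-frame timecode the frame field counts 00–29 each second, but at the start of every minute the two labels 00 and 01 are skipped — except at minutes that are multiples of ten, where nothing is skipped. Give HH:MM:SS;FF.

03:01:43;04

Each 10-minute DF block holds 10 × 60 × 30 − 9 × 2 = 17982 frames. 326768 ÷ 17982 → 18 full blocks, remainder 3092.
Within the partial block the first minute is 1800 frames and each further minute 1798, so 1 further minute boundary passed. Total skipped labels = 18 × 18 + 2 × 1 = 326.
Non-drop label index = 326768 + 326 = 327094; at 30 labels/s that is 03:01:43:04, i.e. DF 03:01:43;04.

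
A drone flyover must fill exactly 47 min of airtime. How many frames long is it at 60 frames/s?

169200 frames

47 min = 2820 s.
Frames = 2820 × 60 = 169200.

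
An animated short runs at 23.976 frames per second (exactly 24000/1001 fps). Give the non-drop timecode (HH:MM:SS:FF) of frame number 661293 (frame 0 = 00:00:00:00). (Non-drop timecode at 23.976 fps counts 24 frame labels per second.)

661293 ÷ 24 = 27553 full seconds, remainder 21 frames.
27553 s = 7 h 39 min 13 s.
Timecode: 07:39:13:21.

07:39:13:21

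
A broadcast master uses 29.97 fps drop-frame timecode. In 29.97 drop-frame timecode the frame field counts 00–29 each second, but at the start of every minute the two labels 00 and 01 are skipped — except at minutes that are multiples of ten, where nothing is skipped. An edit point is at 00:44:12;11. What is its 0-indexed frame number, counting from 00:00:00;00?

Complete 10-minute blocks: 4, each 17982 frames → 71928.
Remaining 4 whole minutes in the current block: 1800 + 3 × 1798 = 7194 frames.
Within the current minute: 12 × 30 + 11 − 2 = 369 (labels ;00/;01 skipped at this minute). Total = 71928 + 7194 + 369 = 79491.

79491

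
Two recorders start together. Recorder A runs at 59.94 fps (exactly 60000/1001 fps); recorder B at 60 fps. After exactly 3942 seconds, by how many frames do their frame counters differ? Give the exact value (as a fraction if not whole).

A emits 60000/1001 × 3942 = 236520000/1001 frames; B emits 60 × 3942 = 236520.
Difference = 236520/1001 frames (≈ 236.2837); B is ahead of A.

236520/1001 frames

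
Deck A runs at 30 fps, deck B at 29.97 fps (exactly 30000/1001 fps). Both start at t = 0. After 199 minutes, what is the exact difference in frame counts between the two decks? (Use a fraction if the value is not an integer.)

199 min = 11940 s.
A emits 30 × 11940 = 358200 frames; B emits 30000/1001 × 11940 = 358200000/1001.
Difference = 358200/1001 frames (≈ 357.8422); B is behind A.

358200/1001 frames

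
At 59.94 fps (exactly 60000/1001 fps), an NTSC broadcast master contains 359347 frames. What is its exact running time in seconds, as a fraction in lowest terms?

Running time = 359347 ÷ (60000/1001) = 359347 × 1001/60000 = 359706347/60000 s.

359706347/60000 seconds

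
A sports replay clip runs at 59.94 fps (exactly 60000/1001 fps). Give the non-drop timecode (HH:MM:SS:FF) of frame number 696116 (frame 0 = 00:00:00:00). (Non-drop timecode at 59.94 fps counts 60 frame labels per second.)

696116 ÷ 60 = 11601 full seconds, remainder 56 frames.
11601 s = 3 h 13 min 21 s.
Timecode: 03:13:21:56.

03:13:21:56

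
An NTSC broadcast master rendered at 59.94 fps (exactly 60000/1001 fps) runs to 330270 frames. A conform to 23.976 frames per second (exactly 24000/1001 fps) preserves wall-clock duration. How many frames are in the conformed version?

Target frames = source frames × (target rate / source rate) = 330270 × (24000/1001)/(60000/1001) = 330270 × 2/5 = 132108.

132108 frames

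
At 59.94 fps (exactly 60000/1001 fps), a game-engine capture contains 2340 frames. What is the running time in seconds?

Running time = 2340 / (60000/1001) = 39.039 s.

39.039 seconds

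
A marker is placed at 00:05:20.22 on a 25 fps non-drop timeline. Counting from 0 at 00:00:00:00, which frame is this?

Total seconds to the label: (0 × 3600 + 5 × 60 + 20) = 320.
Frame index = 320 × 25 + 22 = 8022.

8022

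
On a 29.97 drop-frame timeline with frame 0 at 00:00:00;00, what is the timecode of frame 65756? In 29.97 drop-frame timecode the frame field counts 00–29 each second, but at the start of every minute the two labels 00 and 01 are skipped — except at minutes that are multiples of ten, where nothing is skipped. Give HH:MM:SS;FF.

00:36:34;02

Ten DF minutes hold 17982 frames, so frame 65756 lies in block 3 (frames 53946–71927) with 11810 frames into that block.
The block's first minute is 1800 frames and the rest 1798 each; 11810 frames reaches minute 6, so 3 × 18 + 6 × 2 = 66 labels have been skipped so far.
Adding those back, label number 65756 + 66 = 65822 at 30 labels/s is 2194 s + 2 f = 0 h 36 min 34 s frame 2, i.e. 00:36:34;02.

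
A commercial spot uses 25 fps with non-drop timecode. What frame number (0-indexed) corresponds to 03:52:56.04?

frame 349404

Total seconds to the label: (3 × 3600 + 52 × 60 + 56) = 13976.
Frame index = 13976 × 25 + 4 = 349404.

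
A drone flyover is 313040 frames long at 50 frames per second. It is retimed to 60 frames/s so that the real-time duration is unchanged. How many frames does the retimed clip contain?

Target frames = source frames × (target rate / source rate) = 313040 × (60)/(50) = 313040 × 6/5 = 375648.

375648 frames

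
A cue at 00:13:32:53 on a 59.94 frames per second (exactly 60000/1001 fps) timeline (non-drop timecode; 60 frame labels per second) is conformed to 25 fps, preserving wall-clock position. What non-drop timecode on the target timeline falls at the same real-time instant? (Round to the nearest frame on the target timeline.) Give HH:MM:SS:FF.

Source frame index: (0×3600 + 13×60 + 32) × 60 + 53 = 48773.
Real time: 48773 / (60000/1001) = 48821773/60000 s.
Target frame: (48821773/60000) × (25) = 48821773/2400 ≈ 20342.405 → 20342.
At 25 labels/s: frame 20342 → 00:13:33:17.

00:13:33:17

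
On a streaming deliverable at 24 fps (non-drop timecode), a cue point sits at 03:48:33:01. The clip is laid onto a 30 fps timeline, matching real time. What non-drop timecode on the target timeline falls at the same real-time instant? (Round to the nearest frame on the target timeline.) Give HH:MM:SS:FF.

03:48:33:01

Source frame index: (3×3600 + 48×60 + 33) × 24 + 1 = 329113.
Real time: 329113 / (24) = 329113/24 s.
Target frame: (329113/24) × (30) = 1645565/4 ≈ 411391.250 → 411391.
At 30 labels/s: frame 411391 → 03:48:33:01.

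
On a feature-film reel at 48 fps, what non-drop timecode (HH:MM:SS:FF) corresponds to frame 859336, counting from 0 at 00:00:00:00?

04:58:22:40

859336 ÷ 48 = 17902 full seconds, remainder 40 frames.
17902 s = 4 h 58 min 22 s.
Timecode: 04:58:22:40.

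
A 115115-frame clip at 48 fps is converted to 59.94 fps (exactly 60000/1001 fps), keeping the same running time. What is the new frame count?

Target frames = source frames × (target rate / source rate) = 115115 × (60000/1001)/(48) = 115115 × 1250/1001 = 143750.

143750 frames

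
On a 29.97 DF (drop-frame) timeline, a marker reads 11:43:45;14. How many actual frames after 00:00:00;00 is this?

1265498

Complete 10-minute blocks: 70, each 17982 frames → 1258740.
Remaining 3 whole minutes in the current block: 1800 + 2 × 1798 = 5396 frames.
Within the current minute: 45 × 30 + 14 − 2 = 1362 (labels ;00/;01 skipped at this minute). Total = 1258740 + 5396 + 1362 = 1265498.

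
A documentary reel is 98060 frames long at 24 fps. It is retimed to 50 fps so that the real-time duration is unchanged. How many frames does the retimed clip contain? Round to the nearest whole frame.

Frames at target rate = 98060 × (50) / (24) = 612875/3 ≈ 204291.667.
Nearest whole frame: 204292.

204292 frames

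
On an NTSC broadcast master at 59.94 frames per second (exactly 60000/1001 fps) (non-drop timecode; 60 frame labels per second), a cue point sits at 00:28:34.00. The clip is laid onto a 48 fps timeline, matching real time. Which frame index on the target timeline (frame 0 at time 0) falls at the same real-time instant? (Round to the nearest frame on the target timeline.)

frame 82354

Source frame index: (0×3600 + 28×60 + 34) × 60 + 0 = 102840.
Real time: 102840 / (60000/1001) = 857857/500 s.
Target frame: (857857/500) × (48) = 10294284/125 ≈ 82354.272 → 82354.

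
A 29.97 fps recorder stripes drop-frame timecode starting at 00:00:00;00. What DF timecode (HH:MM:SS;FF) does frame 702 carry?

Each 10-minute DF block holds 10 × 60 × 30 − 9 × 2 = 17982 frames. 702 ÷ 17982 → 0 full blocks, remainder 702.
Within the partial block the first minute is 1800 frames and each further minute 1798, so 0 further minute boundaries passed. Total skipped labels = 18 × 0 + 2 × 0 = 0.
Non-drop label index = 702 + 0 = 702; at 30 labels/s that is 00:00:23:12, i.e. DF 00:00:23;12.

00:00:23;12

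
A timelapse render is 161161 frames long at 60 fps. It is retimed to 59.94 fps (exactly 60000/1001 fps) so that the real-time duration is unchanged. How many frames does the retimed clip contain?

Target frames = source frames × (target rate / source rate) = 161161 × (60000/1001)/(60) = 161161 × 1000/1001 = 161000.

161000 frames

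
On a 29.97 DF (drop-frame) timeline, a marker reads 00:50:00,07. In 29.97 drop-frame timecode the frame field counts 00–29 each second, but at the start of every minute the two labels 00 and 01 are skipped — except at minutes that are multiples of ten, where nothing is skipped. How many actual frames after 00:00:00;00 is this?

Complete 10-minute blocks: 5, each 17982 frames → 89910.
Remaining 0 whole minutes in the current block: 0 frames.
Within the current minute: 0 × 30 + 7 = 7. Total = 89910 + 0 + 7 = 89917.

89917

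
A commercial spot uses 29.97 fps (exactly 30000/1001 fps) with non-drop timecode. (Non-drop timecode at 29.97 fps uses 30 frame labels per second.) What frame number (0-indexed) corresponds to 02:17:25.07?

247357

Total seconds to the label: (2 × 3600 + 17 × 60 + 25) = 8245.
Frame index = 8245 × 30 + 7 = 247357.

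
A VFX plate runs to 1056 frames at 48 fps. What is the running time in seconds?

Running time = 1056 / (48) = 22 s.

22 seconds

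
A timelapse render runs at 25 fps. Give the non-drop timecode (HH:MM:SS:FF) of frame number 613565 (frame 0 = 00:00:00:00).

613565 ÷ 25 = 24542 full seconds, remainder 15 frames.
24542 s = 6 h 49 min 2 s.
Timecode: 06:49:02:15.

06:49:02:15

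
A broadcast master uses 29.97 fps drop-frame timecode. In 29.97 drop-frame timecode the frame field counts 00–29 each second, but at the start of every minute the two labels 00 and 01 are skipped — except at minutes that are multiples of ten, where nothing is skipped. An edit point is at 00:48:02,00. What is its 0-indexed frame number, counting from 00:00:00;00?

86372

As if non-drop at 30 labels/s: (0 × 3600 + 48 × 60 + 2) × 30 + 0 = 86460.
Minute boundaries passed: 48; those not divisible by 10: 48 − 4 = 44; dropped labels = 2 × 44 = 88.
Actual frame index = 86460 − 88 = 86372.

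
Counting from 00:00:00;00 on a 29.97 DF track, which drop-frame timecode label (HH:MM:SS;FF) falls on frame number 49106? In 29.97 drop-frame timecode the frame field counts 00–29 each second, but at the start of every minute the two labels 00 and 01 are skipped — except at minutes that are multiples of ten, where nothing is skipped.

Ten DF minutes hold 17982 frames, so frame 49106 lies in block 2 (frames 35964–53945) with 13142 frames into that block.
The block's first minute is 1800 frames and the rest 1798 each; 13142 frames reaches minute 7, so 2 × 18 + 7 × 2 = 50 labels have been skipped so far.
Adding those back, label number 49106 + 50 = 49156 at 30 labels/s is 1638 s + 16 f = 0 h 27 min 18 s frame 16, i.e. 00:27:18;16.

00:27:18;16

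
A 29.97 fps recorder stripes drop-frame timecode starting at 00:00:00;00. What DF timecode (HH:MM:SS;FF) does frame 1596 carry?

00:00:53;06

Ten DF minutes hold 17982 frames, so frame 1596 lies in block 0 (frames 0–17981) with 1596 frames into that block.
The block's first minute is 1800 frames and the rest 1798 each; 1596 frames reaches minute 0, so 0 × 18 + 0 × 2 = 0 labels have been skipped so far.
Adding those back, label number 1596 + 0 = 1596 at 30 labels/s is 53 s + 6 f = 0 h 0 min 53 s frame 6, i.e. 00:00:53;06.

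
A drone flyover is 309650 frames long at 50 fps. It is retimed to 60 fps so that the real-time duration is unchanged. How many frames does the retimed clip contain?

Frames at target rate = 309650 × (60) / (50) = 371580.

371580 frames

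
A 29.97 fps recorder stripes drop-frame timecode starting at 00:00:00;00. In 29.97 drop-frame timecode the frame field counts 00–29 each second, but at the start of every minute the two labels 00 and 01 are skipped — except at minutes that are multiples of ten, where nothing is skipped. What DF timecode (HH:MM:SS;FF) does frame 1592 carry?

Ten DF minutes hold 17982 frames, so frame 1592 lies in block 0 (frames 0–17981) with 1592 frames into that block.
The block's first minute is 1800 frames and the rest 1798 each; 1592 frames reaches minute 0, so 0 × 18 + 0 × 2 = 0 labels have been skipped so far.
Adding those back, label number 1592 + 0 = 1592 at 30 labels/s is 53 s + 2 f = 0 h 0 min 53 s frame 2, i.e. 00:00:53;02.

00:00:53;02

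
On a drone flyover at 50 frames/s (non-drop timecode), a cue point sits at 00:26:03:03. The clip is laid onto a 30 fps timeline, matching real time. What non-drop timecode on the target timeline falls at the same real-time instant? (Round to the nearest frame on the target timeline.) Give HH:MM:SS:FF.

Source frame index: (0×3600 + 26×60 + 3) × 50 + 3 = 78153.
Real time: 78153 / (50) = 78153/50 s.
Target frame: (78153/50) × (30) = 234459/5 ≈ 46891.800 → 46892.
At 30 labels/s: frame 46892 → 00:26:03:02.

00:26:03:02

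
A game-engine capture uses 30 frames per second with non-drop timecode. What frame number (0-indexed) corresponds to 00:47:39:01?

Total seconds to the label: (0 × 3600 + 47 × 60 + 39) = 2859.
Frame index = 2859 × 30 + 1 = 85771.

85771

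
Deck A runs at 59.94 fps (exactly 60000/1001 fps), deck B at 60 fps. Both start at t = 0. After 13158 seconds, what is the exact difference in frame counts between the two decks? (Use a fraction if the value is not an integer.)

A emits 60000/1001 × 13158 = 789480000/1001 frames; B emits 60 × 13158 = 789480.
Difference = 789480/1001 frames (≈ 788.6913); B is ahead of A.

789480/1001 frames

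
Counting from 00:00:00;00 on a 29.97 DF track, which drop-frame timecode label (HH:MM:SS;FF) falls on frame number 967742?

08:58:10;12

Ten DF minutes hold 17982 frames, so frame 967742 lies in block 53 (frames 953046–971027) with 14696 frames into that block.
The block's first minute is 1800 frames and the rest 1798 each; 14696 frames reaches minute 8, so 53 × 18 + 8 × 2 = 970 labels have been skipped so far.
Adding those back, label number 967742 + 970 = 968712 at 30 labels/s is 32290 s + 12 f = 8 h 58 min 10 s frame 12, i.e. 08:58:10;12.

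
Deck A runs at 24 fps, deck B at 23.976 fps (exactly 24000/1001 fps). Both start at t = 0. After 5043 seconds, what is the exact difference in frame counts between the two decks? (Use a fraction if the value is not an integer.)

121032/1001 frames

A emits 24 × 5043 = 121032 frames; B emits 24000/1001 × 5043 = 121032000/1001.
Difference = 121032/1001 frames (≈ 120.9111); B is behind A.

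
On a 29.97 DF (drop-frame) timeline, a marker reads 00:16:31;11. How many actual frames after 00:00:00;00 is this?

29711

Complete 10-minute blocks: 1, each 17982 frames → 17982.
Remaining 6 whole minutes in the current block: 1800 + 5 × 1798 = 10790 frames.
Within the current minute: 31 × 30 + 11 − 2 = 939 (labels ;00/;01 skipped at this minute). Total = 17982 + 10790 + 939 = 29711.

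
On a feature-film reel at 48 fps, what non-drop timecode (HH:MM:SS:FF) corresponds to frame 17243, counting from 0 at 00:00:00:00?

17243 ÷ 48 = 359 full seconds, remainder 11 frames.
359 s = 0 h 5 min 59 s.
Timecode: 00:05:59:11.

00:05:59:11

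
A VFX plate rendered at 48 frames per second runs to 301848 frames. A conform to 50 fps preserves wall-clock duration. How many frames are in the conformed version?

314425 frames

Target frames = source frames × (target rate / source rate) = 301848 × (50)/(48) = 301848 × 25/24 = 314425.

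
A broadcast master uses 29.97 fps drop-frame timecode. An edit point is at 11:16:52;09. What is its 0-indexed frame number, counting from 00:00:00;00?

1217151

As if non-drop at 30 labels/s: (11 × 3600 + 16 × 60 + 52) × 30 + 9 = 1218369.
Minute boundaries passed: 676; those not divisible by 10: 676 − 67 = 609; dropped labels = 2 × 609 = 1218.
Actual frame index = 1218369 − 1218 = 1217151.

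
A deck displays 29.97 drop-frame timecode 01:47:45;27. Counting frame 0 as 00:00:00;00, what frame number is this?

As if non-drop at 30 labels/s: (1 × 3600 + 47 × 60 + 45) × 30 + 27 = 193977.
Minute boundaries passed: 107; those not divisible by 10: 107 − 10 = 97; dropped labels = 2 × 97 = 194.
Actual frame index = 193977 − 194 = 193783.

193783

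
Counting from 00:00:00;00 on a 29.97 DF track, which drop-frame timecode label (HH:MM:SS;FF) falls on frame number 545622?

05:03:25;18

Ten DF minutes hold 17982 frames, so frame 545622 lies in block 30 (frames 539460–557441) with 6162 frames into that block.
The block's first minute is 1800 frames and the rest 1798 each; 6162 frames reaches minute 3, so 30 × 18 + 3 × 2 = 546 labels have been skipped so far.
Adding those back, label number 545622 + 546 = 546168 at 30 labels/s is 18205 s + 18 f = 5 h 3 min 25 s frame 18, i.e. 05:03:25;18.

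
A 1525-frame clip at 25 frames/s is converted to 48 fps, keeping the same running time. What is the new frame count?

2928 frames

Target frames = source frames × (target rate / source rate) = 1525 × (48)/(25) = 1525 × 48/25 = 2928.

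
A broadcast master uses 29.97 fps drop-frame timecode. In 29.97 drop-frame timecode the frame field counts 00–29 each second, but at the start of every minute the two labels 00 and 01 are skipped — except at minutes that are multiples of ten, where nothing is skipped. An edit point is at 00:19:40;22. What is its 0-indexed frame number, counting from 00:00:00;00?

35386

Complete 10-minute blocks: 1, each 17982 frames → 17982.
Remaining 9 whole minutes in the current block: 1800 + 8 × 1798 = 16184 frames.
Within the current minute: 40 × 30 + 22 − 2 = 1220 (labels ;00/;01 skipped at this minute). Total = 17982 + 16184 + 1220 = 35386.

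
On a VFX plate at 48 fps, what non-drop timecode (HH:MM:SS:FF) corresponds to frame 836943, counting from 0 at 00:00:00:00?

04:50:36:15

836943 ÷ 48 = 17436 full seconds, remainder 15 frames.
17436 s = 4 h 50 min 36 s.
Timecode: 04:50:36:15.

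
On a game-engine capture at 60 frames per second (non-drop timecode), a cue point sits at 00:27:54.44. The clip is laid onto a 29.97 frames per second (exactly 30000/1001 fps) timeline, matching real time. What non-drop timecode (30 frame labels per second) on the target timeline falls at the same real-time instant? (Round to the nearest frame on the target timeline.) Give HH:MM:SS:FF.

Source frame index: (0×3600 + 27×60 + 54) × 60 + 44 = 100484.
Real time: 100484 / (60) = 25121/15 s.
Target frame: (25121/15) × (30000/1001) = 50242000/1001 ≈ 50191.808 → 50192.
At 30 labels/s: frame 50192 → 00:27:53:02.

00:27:53:02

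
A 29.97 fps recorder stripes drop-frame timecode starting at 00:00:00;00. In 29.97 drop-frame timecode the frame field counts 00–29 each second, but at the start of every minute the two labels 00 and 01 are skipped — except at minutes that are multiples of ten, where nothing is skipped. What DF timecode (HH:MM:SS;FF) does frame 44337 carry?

Each 10-minute DF block holds 10 × 60 × 30 − 9 × 2 = 17982 frames. 44337 ÷ 17982 → 2 full blocks, remainder 8373.
Within the partial block the first minute is 1800 frames and each further minute 1798, so 4 further minute boundaries passed. Total skipped labels = 18 × 2 + 2 × 4 = 44.
Non-drop label index = 44337 + 44 = 44381; at 30 labels/s that is 00:24:39:11, i.e. DF 00:24:39;11.

00:24:39;11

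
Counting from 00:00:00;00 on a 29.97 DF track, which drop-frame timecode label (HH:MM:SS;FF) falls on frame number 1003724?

Each 10-minute DF block holds 10 × 60 × 30 − 9 × 2 = 17982 frames. 1003724 ÷ 17982 → 55 full blocks, remainder 14714.
Within the partial block the first minute is 1800 frames and each further minute 1798, so 8 further minute boundaries passed. Total skipped labels = 18 × 55 + 2 × 8 = 1006.
Non-drop label index = 1003724 + 1006 = 1004730; at 30 labels/s that is 09:18:11:00, i.e. DF 09:18:11;00.

09:18:11;00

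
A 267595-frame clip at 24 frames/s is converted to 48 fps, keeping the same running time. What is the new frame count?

535190 frames

Frames at target rate = 267595 × (48) / (24) = 535190.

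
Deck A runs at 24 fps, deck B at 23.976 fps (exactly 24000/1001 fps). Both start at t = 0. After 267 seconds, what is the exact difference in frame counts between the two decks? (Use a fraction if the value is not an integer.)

A emits 24 × 267 = 6408 frames; B emits 24000/1001 × 267 = 6408000/1001.
Difference = 6408/1001 frames (≈ 6.4016); B is behind A.

6408/1001 frames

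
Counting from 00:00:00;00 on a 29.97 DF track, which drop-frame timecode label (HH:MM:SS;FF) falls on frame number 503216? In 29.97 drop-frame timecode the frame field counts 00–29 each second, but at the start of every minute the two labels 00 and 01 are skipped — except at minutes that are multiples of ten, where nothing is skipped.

04:39:50;20

Each 10-minute DF block holds 10 × 60 × 30 − 9 × 2 = 17982 frames. 503216 ÷ 17982 → 27 full blocks, remainder 17702.
Within the partial block the first minute is 1800 frames and each further minute 1798, so 9 further minute boundaries passed. Total skipped labels = 18 × 27 + 2 × 9 = 504.
Non-drop label index = 503216 + 504 = 503720; at 30 labels/s that is 04:39:50:20, i.e. DF 04:39:50;20.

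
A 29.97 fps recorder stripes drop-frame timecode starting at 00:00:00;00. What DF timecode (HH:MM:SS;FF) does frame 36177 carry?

00:20:07;03

Ten DF minutes hold 17982 frames, so frame 36177 lies in block 2 (frames 35964–53945) with 213 frames into that block.
The block's first minute is 1800 frames and the rest 1798 each; 213 frames reaches minute 0, so 2 × 18 + 0 × 2 = 36 labels have been skipped so far.
Adding those back, label number 36177 + 36 = 36213 at 30 labels/s is 1207 s + 3 f = 0 h 20 min 7 s frame 3, i.e. 00:20:07;03.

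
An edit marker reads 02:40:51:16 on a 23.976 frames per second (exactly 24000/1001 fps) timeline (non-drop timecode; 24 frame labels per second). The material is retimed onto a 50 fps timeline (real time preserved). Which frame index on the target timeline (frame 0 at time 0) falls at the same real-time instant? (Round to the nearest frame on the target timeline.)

frame 483066

Source frame index: (2×3600 + 40×60 + 51) × 24 + 16 = 231640.
Real time: 231640 / (24000/1001) = 5796791/600 s.
Target frame: (5796791/600) × (50) = 5796791/12 ≈ 483065.917 → 483066.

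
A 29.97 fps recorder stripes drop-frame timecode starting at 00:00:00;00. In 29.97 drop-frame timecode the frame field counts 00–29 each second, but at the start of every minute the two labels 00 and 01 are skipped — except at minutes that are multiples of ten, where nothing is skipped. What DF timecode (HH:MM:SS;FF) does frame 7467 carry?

00:04:09;05

Ten DF minutes hold 17982 frames, so frame 7467 lies in block 0 (frames 0–17981) with 7467 frames into that block.
The block's first minute is 1800 frames and the rest 1798 each; 7467 frames reaches minute 4, so 0 × 18 + 4 × 2 = 8 labels have been skipped so far.
Adding those back, label number 7467 + 8 = 7475 at 30 labels/s is 249 s + 5 f = 0 h 4 min 9 s frame 5, i.e. 00:04:09;05.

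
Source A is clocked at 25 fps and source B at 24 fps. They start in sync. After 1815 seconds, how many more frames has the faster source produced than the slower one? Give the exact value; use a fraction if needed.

A emits 25 × 1815 = 45375 frames; B emits 24 × 1815 = 43560.
Difference = 1815 frames; B is behind A.

1815 frames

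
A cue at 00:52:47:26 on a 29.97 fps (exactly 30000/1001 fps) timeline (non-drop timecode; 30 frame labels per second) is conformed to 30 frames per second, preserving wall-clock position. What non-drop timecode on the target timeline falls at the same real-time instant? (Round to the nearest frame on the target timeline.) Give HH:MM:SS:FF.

Source frame index: (0×3600 + 52×60 + 47) × 30 + 26 = 95036.
Real time: 95036 / (30000/1001) = 23782759/7500 s.
Target frame: (23782759/7500) × (30) = 23782759/250 ≈ 95131.036 → 95131.
At 30 labels/s: frame 95131 → 00:52:51:01.

00:52:51:01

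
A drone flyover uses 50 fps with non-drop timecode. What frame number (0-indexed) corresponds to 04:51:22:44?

874144

Total seconds to the label: (4 × 3600 + 51 × 60 + 22) = 17482.
Frame index = 17482 × 50 + 44 = 874144.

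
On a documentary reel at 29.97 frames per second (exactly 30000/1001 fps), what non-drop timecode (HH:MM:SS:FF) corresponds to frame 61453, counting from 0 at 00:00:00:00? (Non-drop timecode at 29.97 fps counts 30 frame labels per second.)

00:34:08:13

61453 ÷ 30 = 2048 full seconds, remainder 13 frames.
2048 s = 0 h 34 min 8 s.
Timecode: 00:34:08:13.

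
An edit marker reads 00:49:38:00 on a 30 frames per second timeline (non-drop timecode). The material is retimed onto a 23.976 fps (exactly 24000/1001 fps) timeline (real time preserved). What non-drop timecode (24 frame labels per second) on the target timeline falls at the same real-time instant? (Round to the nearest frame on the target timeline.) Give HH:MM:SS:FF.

Source frame index: (0×3600 + 49×60 + 38) × 30 + 0 = 89340.
Real time: 89340 / (30) = 2978 s.
Target frame: (2978) × (24000/1001) = 71472000/1001 ≈ 71400.599 → 71401.
At 24 labels/s: frame 71401 → 00:49:35:01.

00:49:35:01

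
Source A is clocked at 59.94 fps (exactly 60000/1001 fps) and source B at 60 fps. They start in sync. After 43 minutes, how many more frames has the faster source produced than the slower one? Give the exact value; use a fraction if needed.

154800/1001 frames

43 min = 2580 s.
A emits 60000/1001 × 2580 = 154800000/1001 frames; B emits 60 × 2580 = 154800.
Difference = 154800/1001 frames (≈ 154.6454); B is ahead of A.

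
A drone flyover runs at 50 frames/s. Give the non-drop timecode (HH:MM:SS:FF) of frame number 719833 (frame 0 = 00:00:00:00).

719833 ÷ 50 = 14396 full seconds, remainder 33 frames.
14396 s = 3 h 59 min 56 s.
Timecode: 03:59:56:33.

03:59:56:33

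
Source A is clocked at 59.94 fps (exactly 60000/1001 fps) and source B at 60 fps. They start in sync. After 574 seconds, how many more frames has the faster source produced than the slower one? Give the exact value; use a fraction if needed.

4920/143 frames

A emits 60000/1001 × 574 = 4920000/143 frames; B emits 60 × 574 = 34440.
Difference = 4920/143 frames (≈ 34.4056); B is ahead of A.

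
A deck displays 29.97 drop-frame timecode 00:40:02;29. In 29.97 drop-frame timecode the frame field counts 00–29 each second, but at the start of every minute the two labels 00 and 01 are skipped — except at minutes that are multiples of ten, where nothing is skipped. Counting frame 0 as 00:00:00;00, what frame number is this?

72017

Complete 10-minute blocks: 4, each 17982 frames → 71928.
Remaining 0 whole minutes in the current block: 0 frames.
Within the current minute: 2 × 30 + 29 = 89. Total = 71928 + 0 + 89 = 72017.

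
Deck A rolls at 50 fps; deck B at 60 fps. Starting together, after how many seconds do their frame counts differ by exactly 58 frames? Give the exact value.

The gap grows by |60 − 50| = 10 frames per second.
Time for a 58-frame gap: 58 ÷ (10) = 5.8 s.

5.8 seconds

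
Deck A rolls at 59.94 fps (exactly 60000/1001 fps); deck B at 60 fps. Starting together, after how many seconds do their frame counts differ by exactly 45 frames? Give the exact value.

The gap grows by |60 − 60000/1001| = 60/1001 frames per second.
Time for a 45-frame gap: 45 ÷ (60/1001) = 750.75 s.

750.75 seconds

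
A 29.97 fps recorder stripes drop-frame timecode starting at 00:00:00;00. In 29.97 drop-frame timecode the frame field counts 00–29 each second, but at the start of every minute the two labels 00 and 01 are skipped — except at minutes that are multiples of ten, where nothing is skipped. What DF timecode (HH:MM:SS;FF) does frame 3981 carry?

00:02:12;25

Each 10-minute DF block holds 10 × 60 × 30 − 9 × 2 = 17982 frames. 3981 ÷ 17982 → 0 full blocks, remainder 3981.
Within the partial block the first minute is 1800 frames and each further minute 1798, so 2 further minute boundaries passed. Total skipped labels = 18 × 0 + 2 × 2 = 4.
Non-drop label index = 3981 + 4 = 3985; at 30 labels/s that is 00:02:12:25, i.e. DF 00:02:12;25.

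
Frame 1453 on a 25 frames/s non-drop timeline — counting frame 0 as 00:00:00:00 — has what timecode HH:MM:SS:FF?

00:00:58:03

1453 ÷ 25 = 58 full seconds, remainder 3 frames.
58 s = 0 h 0 min 58 s.
Timecode: 00:00:58:03.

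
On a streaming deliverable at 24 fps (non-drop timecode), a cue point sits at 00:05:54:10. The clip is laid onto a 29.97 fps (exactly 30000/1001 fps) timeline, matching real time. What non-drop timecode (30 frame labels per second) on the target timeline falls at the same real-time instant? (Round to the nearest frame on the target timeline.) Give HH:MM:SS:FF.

Source frame index: (0×3600 + 5×60 + 54) × 24 + 10 = 8506.
Real time: 8506 / (24) = 4253/12 s.
Target frame: (4253/12) × (30000/1001) = 10632500/1001 ≈ 10621.878 → 10622.
At 30 labels/s: frame 10622 → 00:05:54:02.

00:05:54:02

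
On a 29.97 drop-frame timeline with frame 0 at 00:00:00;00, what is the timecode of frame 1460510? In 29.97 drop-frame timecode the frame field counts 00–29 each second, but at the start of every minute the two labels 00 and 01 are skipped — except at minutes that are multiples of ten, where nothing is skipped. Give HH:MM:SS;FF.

Each 10-minute DF block holds 10 × 60 × 30 − 9 × 2 = 17982 frames. 1460510 ÷ 17982 → 81 full blocks, remainder 3968.
Within the partial block the first minute is 1800 frames and each further minute 1798, so 2 further minute boundaries passed. Total skipped labels = 18 × 81 + 2 × 2 = 1462.
Non-drop label index = 1460510 + 1462 = 1461972; at 30 labels/s that is 13:32:12:12, i.e. DF 13:32:12;12.

13:32:12;12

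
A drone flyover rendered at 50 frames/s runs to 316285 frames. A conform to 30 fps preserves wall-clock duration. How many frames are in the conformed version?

189771 frames

Target frames = source frames × (target rate / source rate) = 316285 × (30)/(50) = 316285 × 3/5 = 189771.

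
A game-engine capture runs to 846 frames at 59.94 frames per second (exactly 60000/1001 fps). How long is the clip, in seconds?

Running time = 846 / (60000/1001) = 14.1141 s.

14.1141 seconds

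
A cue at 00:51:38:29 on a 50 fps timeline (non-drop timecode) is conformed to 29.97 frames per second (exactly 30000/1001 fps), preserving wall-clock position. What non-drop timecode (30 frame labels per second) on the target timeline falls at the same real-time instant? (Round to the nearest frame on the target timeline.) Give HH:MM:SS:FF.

Source frame index: (0×3600 + 51×60 + 38) × 50 + 29 = 154929.
Real time: 154929 / (50) = 154929/50 s.
Target frame: (154929/50) × (30000/1001) = 92957400/1001 ≈ 92864.535 → 92865.
At 30 labels/s: frame 92865 → 00:51:35:15.

00:51:35:15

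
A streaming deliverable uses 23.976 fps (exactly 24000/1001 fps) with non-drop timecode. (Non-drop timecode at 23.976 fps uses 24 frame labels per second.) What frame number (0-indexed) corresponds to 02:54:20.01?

251041

Total seconds to the label: (2 × 3600 + 54 × 60 + 20) = 10460.
Frame index = 10460 × 24 + 1 = 251041.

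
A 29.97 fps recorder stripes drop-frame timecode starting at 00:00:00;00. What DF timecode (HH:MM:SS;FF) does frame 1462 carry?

Ten DF minutes hold 17982 frames, so frame 1462 lies in block 0 (frames 0–17981) with 1462 frames into that block.
The block's first minute is 1800 frames and the rest 1798 each; 1462 frames reaches minute 0, so 0 × 18 + 0 × 2 = 0 labels have been skipped so far.
Adding those back, label number 1462 + 0 = 1462 at 30 labels/s is 48 s + 22 f = 0 h 0 min 48 s frame 22, i.e. 00:00:48;22.

00:00:48;22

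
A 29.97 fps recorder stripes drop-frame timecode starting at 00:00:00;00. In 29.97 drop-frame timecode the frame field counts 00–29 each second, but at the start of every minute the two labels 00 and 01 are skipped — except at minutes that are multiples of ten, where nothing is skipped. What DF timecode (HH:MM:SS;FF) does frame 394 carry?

00:00:13;04

Each 10-minute DF block holds 10 × 60 × 30 − 9 × 2 = 17982 frames. 394 ÷ 17982 → 0 full blocks, remainder 394.
Within the partial block the first minute is 1800 frames and each further minute 1798, so 0 further minute boundaries passed. Total skipped labels = 18 × 0 + 2 × 0 = 0.
Non-drop label index = 394 + 0 = 394; at 30 labels/s that is 00:00:13:04, i.e. DF 00:00:13;04.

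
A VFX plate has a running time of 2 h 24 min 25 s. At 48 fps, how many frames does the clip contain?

415920 frames

2 h 24 min 25 s = 8665 s.
Frames = 8665 × 48 = 415920.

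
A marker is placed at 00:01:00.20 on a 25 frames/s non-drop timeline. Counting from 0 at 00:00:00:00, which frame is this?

Total seconds to the label: (0 × 3600 + 1 × 60 + 0) = 60.
Frame index = 60 × 25 + 20 = 1520.

frame 1520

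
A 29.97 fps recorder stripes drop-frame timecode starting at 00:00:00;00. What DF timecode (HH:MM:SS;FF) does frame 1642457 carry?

Each 10-minute DF block holds 10 × 60 × 30 − 9 × 2 = 17982 frames. 1642457 ÷ 17982 → 91 full blocks, remainder 6095.
Within the partial block the first minute is 1800 frames and each further minute 1798, so 3 further minute boundaries passed. Total skipped labels = 18 × 91 + 2 × 3 = 1644.
Non-drop label index = 1642457 + 1644 = 1644101; at 30 labels/s that is 15:13:23:11, i.e. DF 15:13:23;11.

15:13:23;11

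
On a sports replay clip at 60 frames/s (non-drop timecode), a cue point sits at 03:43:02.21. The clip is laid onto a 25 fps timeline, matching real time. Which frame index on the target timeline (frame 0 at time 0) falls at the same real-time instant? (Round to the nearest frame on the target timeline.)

Source frame index: (3×3600 + 43×60 + 2) × 60 + 21 = 802941.
Real time: 802941 / (60) = 267647/20 s.
Target frame: (267647/20) × (25) = 1338235/4 ≈ 334558.750 → 334559.

frame 334559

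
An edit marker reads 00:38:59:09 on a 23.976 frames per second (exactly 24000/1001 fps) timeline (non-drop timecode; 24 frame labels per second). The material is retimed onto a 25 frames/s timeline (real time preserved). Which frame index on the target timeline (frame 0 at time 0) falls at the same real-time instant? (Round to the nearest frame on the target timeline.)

Source frame index: (0×3600 + 38×60 + 59) × 24 + 9 = 56145.
Real time: 56145 / (24000/1001) = 3746743/1600 s.
Target frame: (3746743/1600) × (25) = 3746743/64 ≈ 58542.859 → 58543.

frame 58543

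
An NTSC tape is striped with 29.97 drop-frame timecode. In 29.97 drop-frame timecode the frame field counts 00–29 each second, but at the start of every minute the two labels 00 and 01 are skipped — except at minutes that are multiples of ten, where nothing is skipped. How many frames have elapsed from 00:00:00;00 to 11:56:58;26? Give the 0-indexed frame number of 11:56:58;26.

1289276

Complete 10-minute blocks: 71, each 17982 frames → 1276722.
Remaining 6 whole minutes in the current block: 1800 + 5 × 1798 = 10790 frames.
Within the current minute: 58 × 30 + 26 − 2 = 1764 (labels ;00/;01 skipped at this minute). Total = 1276722 + 10790 + 1764 = 1289276.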